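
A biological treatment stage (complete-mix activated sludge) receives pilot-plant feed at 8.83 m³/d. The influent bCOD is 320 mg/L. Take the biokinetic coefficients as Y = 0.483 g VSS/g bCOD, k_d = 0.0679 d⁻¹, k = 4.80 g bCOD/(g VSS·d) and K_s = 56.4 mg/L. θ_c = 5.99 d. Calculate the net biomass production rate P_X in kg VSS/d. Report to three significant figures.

From the Monod/SRT balance for a CMAS, S = K_s·(1+k_d θ_c)/[θ_c·(Y k − k_d) − 1] = 56.4 × (1 + 0.0679 × 5.99) / [5.99 × (0.483 × 4.80 − 0.0679) − 1] = 79.34 / 12.48 = 6.357 mg/L.
The observed yield is Y_obs = Y/(1 + k_d·θ_c) = 0.483 / (1 + 0.0679 × 5.99) = 0.483 / 1.407 = 0.3434 g VSS per g bCOD removed.
Substrate removed = Q·(S₀ − S) = 8.83 m³/d × (320 − 6.36) g/m³ = 2.77×10^3 g/d = 2.769 kg/d.
Net biomass production P_X = Y_obs × Q·(S₀ − S) = 0.3434 × 2.769 = 0.9509 kg VSS/d.

P_X ≈ 0.951 kg VSS/d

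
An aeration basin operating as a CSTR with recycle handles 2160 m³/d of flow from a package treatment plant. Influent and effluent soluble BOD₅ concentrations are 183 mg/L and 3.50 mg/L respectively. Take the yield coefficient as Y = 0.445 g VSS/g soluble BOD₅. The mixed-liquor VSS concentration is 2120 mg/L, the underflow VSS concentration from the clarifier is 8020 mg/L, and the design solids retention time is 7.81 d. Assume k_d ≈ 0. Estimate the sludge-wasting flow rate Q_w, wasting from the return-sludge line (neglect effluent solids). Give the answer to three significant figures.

V·X = Y·Q·ΔS·θ_c gives V = 0.445 × 2160 × (183 − 3.50) × 7.81 / 2120 = 635.6 m³.
θ_c = V·X/(Q_w·X_r) when wasting from the recycle, so Q_w = V·X/(θ_c·X_r) = 635.6 × 2120 / (7.81 × 8020) = 21.51 m³/d.

Q_w ≈ 21.5 m³/d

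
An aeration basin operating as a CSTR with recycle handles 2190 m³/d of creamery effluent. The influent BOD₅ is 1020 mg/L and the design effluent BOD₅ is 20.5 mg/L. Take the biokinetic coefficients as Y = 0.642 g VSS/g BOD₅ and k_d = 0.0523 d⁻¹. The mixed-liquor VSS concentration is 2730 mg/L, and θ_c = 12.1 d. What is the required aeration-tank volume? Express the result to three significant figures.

Steady-state biomass mass balance: V·X·(1 + k_d·θ_c) = Y·Q·(S₀ − S)·θ_c, so V = 0.642 × 2190 × (1020 − 20.5) × 12.1 / [2730 × (1 + 0.0523 × 12.1)] = 1.7×10^7 / 4458 = 3815 m³.

V ≈ 3810 m³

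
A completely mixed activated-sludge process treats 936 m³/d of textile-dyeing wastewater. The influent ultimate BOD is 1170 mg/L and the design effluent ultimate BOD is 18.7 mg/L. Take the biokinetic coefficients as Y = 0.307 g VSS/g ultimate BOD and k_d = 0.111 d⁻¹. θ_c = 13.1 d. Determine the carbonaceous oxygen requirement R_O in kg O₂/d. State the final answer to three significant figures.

Correct the yield for decay: Y_obs = Y/(1 + k_d θ_c) = 0.307 / (1 + 0.111 × 13.1) = 0.307 / 2.454 = 0.1251.
ΔS = 1170 − 18.7 = 1151 mg/L, so the substrate removal rate is 936 × 1151/1000 = 1078 kg ultimate BOD/d.
Biomass synthesised: P_X = Y_obs × 1078 = 134.8 kg VSS/d.
Carbonaceous O₂ demand = substrate oxidised − cell-mass equivalent = 1078 − 1.42 × 134.8 = 886.2 kg O₂/d.

R_O ≈ 886 kg O₂/d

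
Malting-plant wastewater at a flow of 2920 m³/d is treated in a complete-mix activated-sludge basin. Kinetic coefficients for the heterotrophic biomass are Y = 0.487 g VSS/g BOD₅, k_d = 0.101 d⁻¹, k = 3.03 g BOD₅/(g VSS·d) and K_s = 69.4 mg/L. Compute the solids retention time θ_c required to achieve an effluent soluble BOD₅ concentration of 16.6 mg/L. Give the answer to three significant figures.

From 1/θ_c = Y·k·S/(K_s + S) − k_d: Y·k·S/(K_s+S) = 0.487 × 3.03 × 16.6 / (69.4 + 16.6) = 0.2848 d⁻¹.
1/θ_c = 0.2848 − 0.101 = 0.1838 d⁻¹, so θ_c = 5.440 d.

θ_c ≈ 5.44 d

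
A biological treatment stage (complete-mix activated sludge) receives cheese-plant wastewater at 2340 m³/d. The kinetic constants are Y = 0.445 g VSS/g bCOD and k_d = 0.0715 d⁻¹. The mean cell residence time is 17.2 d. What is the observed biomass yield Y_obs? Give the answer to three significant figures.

The observed yield is Y_obs = Y/(1 + k_d·θ_c) = 0.445 / (1 + 0.0715 × 17.2) = 0.445 / 2.230 = 0.1996 g VSS per g bCOD removed.

Y_obs ≈ 0.200 g VSS/g bCOD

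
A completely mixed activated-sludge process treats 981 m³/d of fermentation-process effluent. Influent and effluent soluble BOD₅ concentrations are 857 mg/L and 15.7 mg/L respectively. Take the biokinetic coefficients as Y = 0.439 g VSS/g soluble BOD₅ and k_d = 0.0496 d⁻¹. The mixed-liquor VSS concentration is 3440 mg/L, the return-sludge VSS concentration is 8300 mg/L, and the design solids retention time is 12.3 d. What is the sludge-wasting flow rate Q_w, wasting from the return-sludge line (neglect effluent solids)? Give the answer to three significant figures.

Q_w ≈ 27.1 m³/d

From the SRT design equation V = Y Q (S₀−S) θ_c / [X (1 + k_d θ_c)] = 0.439 × 981 × (857 − 15.7) × 12.3 / [3440 × (1 + 0.0496 × 12.3)] = 4.46×10^6 / 5539 = 804.6 m³.
Q_w = (V·X)/(θ_c X_r) = 804.6 × 3440 / (12.3 × 8300) = 27.11 m³/d.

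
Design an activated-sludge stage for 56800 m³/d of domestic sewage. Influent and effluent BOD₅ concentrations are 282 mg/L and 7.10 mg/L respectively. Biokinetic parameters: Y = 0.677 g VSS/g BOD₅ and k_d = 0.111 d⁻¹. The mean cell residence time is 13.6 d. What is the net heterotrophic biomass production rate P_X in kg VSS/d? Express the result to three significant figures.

Correct the yield for decay: Y_obs = Y/(1 + k_d θ_c) = 0.677 / (1 + 0.111 × 13.6) = 0.677 / 2.510 = 0.2698.
Q·(S₀ − S) = 56800 × (282 − 7.10) × 10⁻³ = 15614 kg/d removed.
Net biomass production P_X = Y_obs × Q·(S₀ − S) = 0.2698 × 15614 = 4212 kg VSS/d.

P_X ≈ 4210 kg VSS/d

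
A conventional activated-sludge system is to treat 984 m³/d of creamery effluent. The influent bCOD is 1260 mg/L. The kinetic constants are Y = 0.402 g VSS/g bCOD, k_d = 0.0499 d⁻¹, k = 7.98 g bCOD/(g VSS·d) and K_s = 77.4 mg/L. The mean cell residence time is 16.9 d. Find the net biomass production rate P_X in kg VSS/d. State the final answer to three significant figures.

P_X ≈ 270 kg VSS/d

Effluent substrate depends only on kinetics and SRT: S = K_s(1 + k_d θ_c) / [θ_c(Yk − k_d) − 1] = 77.4 × (1 + 0.0499 × 16.9) / [16.9 × (0.402 × 7.98 − 0.0499) − 1] = 142.7 / 52.37 = 2.724 mg/L.
Y_obs = Y / (1 + k_d θ_c) = 0.402 / (1 + 0.0499 × 16.9) = 0.402 / 1.843 = 0.2181.
Q·(S₀ − S) = 984 × (1260 − 2.72) × 10⁻³ = 1237 kg/d removed.
P_X = Y_obs · Q(S₀ − S) = 0.2181 × 1237 = 269.8 kg VSS/d.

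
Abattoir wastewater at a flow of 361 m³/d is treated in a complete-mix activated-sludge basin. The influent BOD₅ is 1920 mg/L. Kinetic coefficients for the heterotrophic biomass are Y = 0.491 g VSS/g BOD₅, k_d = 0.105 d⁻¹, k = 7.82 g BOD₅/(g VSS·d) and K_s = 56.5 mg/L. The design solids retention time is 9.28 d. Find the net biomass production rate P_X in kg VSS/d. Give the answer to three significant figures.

For a completely mixed reactor with recycle the Lawrence–McCarty relation gives S = K_s·(1 + k_d·θ_c) / [θ_c·(Y·k − k_d) − 1] = 56.5 × (1 + 0.105 × 9.28) / [9.28 × (0.491 × 7.82 − 0.105) − 1] = 111.6 / 33.66 = 3.314 mg/L.
Observed yield with endogenous decay: Y_obs = Y / (1 + k_d·θ_c) = 0.491 / (1 + 0.105 × 9.28) = 0.491 / 1.974 = 0.2487 g VSS/g BOD₅.
ΔS = 1920 − 3.31 = 1917 mg/L, so the substrate removal rate is 361 × 1917/1000 = 691.9 kg BOD₅/d.
P_X = Y_obs · Q(S₀ − S) = 0.2487 × 691.9 = 172.1 kg VSS/d.

P_X ≈ 172 kg VSS/d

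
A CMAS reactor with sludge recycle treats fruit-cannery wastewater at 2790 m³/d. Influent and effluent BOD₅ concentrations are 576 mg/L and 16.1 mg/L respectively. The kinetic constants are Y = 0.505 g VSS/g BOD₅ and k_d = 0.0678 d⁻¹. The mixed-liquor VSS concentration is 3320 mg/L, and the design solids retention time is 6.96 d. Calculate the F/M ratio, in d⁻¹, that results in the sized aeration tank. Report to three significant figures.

F/M ≈ 0.431 d⁻¹

Steady-state biomass mass balance: V·X·(1 + k_d·θ_c) = Y·Q·(S₀ − S)·θ_c, so V = 0.505 × 2790 × (576 − 16.1) × 6.96 / [3320 × (1 + 0.0678 × 6.96)] = 5.49×10^6 / 4887 = 1124 m³.
F/M = applied load / biomass = Q·S₀/(V·X) = 2790 × 576 / (1124 × 3320) = 0.4308 d⁻¹.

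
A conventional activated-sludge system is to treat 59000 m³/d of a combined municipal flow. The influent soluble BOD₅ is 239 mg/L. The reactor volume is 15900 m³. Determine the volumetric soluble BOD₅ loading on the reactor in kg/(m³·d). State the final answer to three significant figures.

Volumetric loading L_v = Q·S₀ / V = 59000 × 239 g/m³ / 15900 m³ = 886.9 g/(m³·d) = 0.8869 kg soluble BOD₅/(m³·d).

L_v ≈ 0.887 kg soluble BOD₅/(m³·d)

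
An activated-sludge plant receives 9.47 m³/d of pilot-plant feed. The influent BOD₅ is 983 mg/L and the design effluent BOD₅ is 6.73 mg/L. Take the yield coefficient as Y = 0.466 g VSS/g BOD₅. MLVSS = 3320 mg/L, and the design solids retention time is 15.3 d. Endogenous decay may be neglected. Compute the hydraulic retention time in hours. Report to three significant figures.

With k_d = 0 the design equation reduces to V = Y Q (S₀−S) θ_c / X = 0.466 × 9.47 × (983 − 6.73) × 15.3 / 3320 = 19.85 m³.
HRT = V/Q = 19.85 m³ / 9.47 m³·d⁻¹ = 2.097 d × 24 = 50.32 h.

τ ≈ 50.3 h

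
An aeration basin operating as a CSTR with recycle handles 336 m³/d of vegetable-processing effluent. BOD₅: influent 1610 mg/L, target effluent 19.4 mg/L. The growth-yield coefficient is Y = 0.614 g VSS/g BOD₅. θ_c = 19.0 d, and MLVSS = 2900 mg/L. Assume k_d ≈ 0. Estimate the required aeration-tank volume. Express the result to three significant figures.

V ≈ 2150 m³

With k_d = 0 the design equation reduces to V = Y Q (S₀−S) θ_c / X = 0.614 × 336 × (1610 − 19.4) × 19.0 / 2900 = 2150 m³.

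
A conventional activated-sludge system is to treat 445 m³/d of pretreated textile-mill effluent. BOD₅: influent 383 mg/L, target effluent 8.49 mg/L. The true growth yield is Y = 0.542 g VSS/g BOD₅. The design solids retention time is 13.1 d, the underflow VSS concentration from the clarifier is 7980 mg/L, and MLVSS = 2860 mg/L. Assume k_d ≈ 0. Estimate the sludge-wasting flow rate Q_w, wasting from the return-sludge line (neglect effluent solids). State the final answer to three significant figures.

Q_w ≈ 11.3 m³/d

With k_d = 0 the design equation reduces to V = Y Q (S₀−S) θ_c / X = 0.542 × 445 × (383 − 8.49) × 13.1 / 2860 = 413.7 m³.
θ_c = V·X/(Q_w·X_r) when wasting from the recycle, so Q_w = V·X/(θ_c·X_r) = 413.7 × 2860 / (13.1 × 7980) = 11.32 m³/d.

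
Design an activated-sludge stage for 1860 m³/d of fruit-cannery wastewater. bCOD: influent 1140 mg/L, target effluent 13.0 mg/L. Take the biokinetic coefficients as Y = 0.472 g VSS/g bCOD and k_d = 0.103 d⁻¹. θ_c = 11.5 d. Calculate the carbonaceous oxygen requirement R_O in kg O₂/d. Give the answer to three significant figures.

Y_obs = Y / (1 + k_d θ_c) = 0.472 / (1 + 0.103 × 11.5) = 0.472 / 2.184 = 0.2161.
Mass of bCOD removed per day: Q(S₀ − S) = 1860 × 1127 g/m³ = 2096 kg/d.
P_X = Y_obs·Q·(S₀ − S) = 0.2161 × 2096 = 452.9 kg VSS/d.
Carbonaceous O₂ demand = substrate oxidised − cell-mass equivalent = 2096 − 1.42 × 452.9 = 1453 kg O₂/d.

R_O ≈ 1450 kg O₂/d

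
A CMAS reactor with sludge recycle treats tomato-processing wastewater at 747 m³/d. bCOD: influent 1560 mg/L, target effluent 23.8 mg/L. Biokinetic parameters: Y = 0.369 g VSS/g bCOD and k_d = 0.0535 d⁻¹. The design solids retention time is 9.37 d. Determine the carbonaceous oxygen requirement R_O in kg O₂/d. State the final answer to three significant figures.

The observed yield is Y_obs = Y/(1 + k_d·θ_c) = 0.369 / (1 + 0.0535 × 9.37) = 0.369 / 1.501 = 0.2458 g VSS per g bCOD removed.
Substrate removed = Q·(S₀ − S) = 747 m³/d × (1560 − 23.8) g/m³ = 1.15×10^6 g/d = 1148 kg/d.
Net sludge production P_X = 0.2458 × 1148 = 282.1 kg VSS/d.
Carbonaceous O₂ demand = substrate oxidised − cell-mass equivalent = 1148 − 1.42 × 282.1 = 747.0 kg O₂/d.

R_O ≈ 747 kg O₂/d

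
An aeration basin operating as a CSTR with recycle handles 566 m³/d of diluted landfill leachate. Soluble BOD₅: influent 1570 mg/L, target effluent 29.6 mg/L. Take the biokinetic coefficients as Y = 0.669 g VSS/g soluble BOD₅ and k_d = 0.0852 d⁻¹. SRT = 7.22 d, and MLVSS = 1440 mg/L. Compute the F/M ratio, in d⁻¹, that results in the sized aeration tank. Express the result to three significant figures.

F/M ≈ 0.341 d⁻¹

Rearranging the biomass balance for a CMAS with decay, V = Y·Q·ΔS·θ_c / [X·(1+k_d θ_c)] = 0.669 × 566 × (1570 − 29.6) × 7.22 / [1440 × (1 + 0.0852 × 7.22)] = 4.21×10^6 / 2326 = 1811 m³.
F/M = applied load / biomass = Q·S₀/(V·X) = 566 × 1570 / (1811 × 1440) = 0.3408 d⁻¹.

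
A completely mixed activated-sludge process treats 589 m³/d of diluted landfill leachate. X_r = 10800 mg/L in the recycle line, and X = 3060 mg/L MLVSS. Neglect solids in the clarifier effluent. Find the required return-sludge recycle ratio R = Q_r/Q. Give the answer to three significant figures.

Solids balance on the clarifier gives (1+R)X = R·X_r, so R = X/(X_r − X) = 3060 / (10800 − 3060) = 0.3953.

R ≈ 0.395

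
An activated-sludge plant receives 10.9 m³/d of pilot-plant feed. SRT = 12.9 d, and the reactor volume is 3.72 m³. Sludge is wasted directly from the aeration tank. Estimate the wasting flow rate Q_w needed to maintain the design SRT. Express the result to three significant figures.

For wasting at MLVSS concentration, Q_w = V/θ_c = 3.720/12.9 = 0.2884 m³/d.

Q_w ≈ 0.288 m³/d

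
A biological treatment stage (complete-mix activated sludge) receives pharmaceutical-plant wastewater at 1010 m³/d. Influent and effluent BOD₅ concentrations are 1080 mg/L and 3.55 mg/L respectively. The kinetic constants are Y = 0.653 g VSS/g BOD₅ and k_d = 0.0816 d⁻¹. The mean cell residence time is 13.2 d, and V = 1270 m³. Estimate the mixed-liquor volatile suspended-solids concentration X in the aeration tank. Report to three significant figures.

X ≈ 3550 mg/L

From V·X·(1 + k_d·θ_c) = Y·Q·(S₀ − S)·θ_c: X = 0.653 × 1010 × (1080 − 3.55) × 13.2 / [1270 × (1 + 0.0816 × 13.2)] = 3553 mg/L.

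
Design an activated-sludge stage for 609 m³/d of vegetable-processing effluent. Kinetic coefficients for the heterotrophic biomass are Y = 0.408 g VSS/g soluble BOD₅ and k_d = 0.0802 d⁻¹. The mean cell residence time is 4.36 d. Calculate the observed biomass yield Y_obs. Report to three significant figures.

Y_obs = Y / (1 + k_d θ_c) = 0.408 / (1 + 0.0802 × 4.36) = 0.408 / 1.350 = 0.3023.

Y_obs ≈ 0.302 g VSS/g soluble BOD₅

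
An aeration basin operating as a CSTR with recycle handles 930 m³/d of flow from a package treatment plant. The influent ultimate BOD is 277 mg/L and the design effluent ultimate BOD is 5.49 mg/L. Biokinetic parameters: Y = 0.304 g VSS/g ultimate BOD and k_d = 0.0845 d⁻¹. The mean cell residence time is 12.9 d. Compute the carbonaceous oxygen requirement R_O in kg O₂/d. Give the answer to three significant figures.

Y_obs = Y / (1 + k_d θ_c) = 0.304 / (1 + 0.0845 × 12.9) = 0.304 / 2.090 = 0.1455.
Mass of ultimate BOD removed per day: Q(S₀ − S) = 930 × 271.5 g/m³ = 252.5 kg/d.
P_X = Y_obs·Q·(S₀ − S) = 0.1455 × 252.5 = 36.73 kg VSS/d.
Carbonaceous O₂ demand = substrate oxidised − cell-mass equivalent = 252.5 − 1.42 × 36.73 = 200.4 kg O₂/d.

R_O ≈ 200 kg O₂/d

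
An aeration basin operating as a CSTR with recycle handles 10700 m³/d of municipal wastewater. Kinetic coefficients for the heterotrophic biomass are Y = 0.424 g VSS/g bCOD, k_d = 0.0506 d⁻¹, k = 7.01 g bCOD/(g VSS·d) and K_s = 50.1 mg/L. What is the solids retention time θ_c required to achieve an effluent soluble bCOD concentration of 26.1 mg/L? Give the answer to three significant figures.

From 1/θ_c = Y·k·S/(K_s + S) − k_d: Y·k·S/(K_s+S) = 0.424 × 7.01 × 26.1 / (50.1 + 26.1) = 1.018 d⁻¹.
1/θ_c = 1.018 − 0.0506 = 0.9675 d⁻¹, so θ_c = 1.034 d.

θ_c ≈ 1.03 d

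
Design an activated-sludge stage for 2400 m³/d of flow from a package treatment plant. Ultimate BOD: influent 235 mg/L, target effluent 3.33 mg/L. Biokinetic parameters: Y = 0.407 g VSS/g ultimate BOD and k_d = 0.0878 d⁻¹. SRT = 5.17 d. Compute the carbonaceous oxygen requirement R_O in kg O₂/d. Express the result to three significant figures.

R_O ≈ 335 kg O₂/d

Observed yield with endogenous decay: Y_obs = Y / (1 + k_d·θ_c) = 0.407 / (1 + 0.0878 × 5.17) = 0.407 / 1.454 = 0.2799 g VSS/g ultimate BOD.
Mass of ultimate BOD removed per day: Q(S₀ − S) = 2400 × 231.7 g/m³ = 556.0 kg/d.
Net sludge production P_X = 0.2799 × 556.0 = 155.6 kg VSS/d.
R_O = Q·ΔS − 1.42 P_X = 556.0 − 221.0 = 335.0 kg O₂/d.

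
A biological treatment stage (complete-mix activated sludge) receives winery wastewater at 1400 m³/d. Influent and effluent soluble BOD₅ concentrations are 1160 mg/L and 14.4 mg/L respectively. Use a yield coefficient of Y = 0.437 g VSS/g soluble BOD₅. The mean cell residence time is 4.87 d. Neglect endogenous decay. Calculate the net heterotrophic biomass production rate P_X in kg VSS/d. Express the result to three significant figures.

With endogenous decay neglected, the observed yield equals the true yield: Y_obs = Y = 0.437 g VSS/g soluble BOD₅.
Q·(S₀ − S) = 1400 × (1160 − 14.4) × 10⁻³ = 1604 kg/d removed.
P_X = Y_obs · Q(S₀ − S) = 0.4370 × 1604 = 700.9 kg VSS/d.

P_X ≈ 701 kg VSS/d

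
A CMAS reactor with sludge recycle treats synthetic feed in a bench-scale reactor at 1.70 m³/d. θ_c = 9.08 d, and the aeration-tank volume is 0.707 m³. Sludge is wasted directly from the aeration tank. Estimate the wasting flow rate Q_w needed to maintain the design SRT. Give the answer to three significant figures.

Q_w ≈ 0.0779 m³/d

For wasting at MLVSS concentration, Q_w = V/θ_c = 0.7070/9.08 = 0.07786 m³/d.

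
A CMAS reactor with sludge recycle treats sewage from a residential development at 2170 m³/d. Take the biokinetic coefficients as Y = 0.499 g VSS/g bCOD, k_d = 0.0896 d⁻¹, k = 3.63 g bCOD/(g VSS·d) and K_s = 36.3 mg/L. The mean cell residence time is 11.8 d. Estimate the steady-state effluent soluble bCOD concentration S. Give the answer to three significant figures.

S ≈ 3.87 mg/L

For a completely mixed reactor with recycle the Lawrence–McCarty relation gives S = K_s·(1 + k_d·θ_c) / [θ_c·(Y·k − k_d) − 1] = 36.3 × (1 + 0.0896 × 11.8) / [11.8 × (0.499 × 3.63 − 0.0896) − 1] = 74.68 / 19.32 = 3.866 mg/L.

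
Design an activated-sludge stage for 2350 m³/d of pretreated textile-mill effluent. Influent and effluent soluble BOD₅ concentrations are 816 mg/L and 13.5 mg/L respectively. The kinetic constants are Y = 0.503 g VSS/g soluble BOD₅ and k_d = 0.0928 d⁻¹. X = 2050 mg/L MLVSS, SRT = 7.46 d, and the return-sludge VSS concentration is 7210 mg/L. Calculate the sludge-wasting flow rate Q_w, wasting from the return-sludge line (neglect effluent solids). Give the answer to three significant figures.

Rearranging the biomass balance for a CMAS with decay, V = Y·Q·ΔS·θ_c / [X·(1+k_d θ_c)] = 0.503 × 2350 × (816 − 13.5) × 7.46 / [2050 × (1 + 0.0928 × 7.46)] = 7.08×10^6 / 3469 = 2040 m³.
Q_w = (V·X)/(θ_c X_r) = 2040 × 2050 / (7.46 × 7210) = 77.74 m³/d.

Q_w ≈ 77.7 m³/d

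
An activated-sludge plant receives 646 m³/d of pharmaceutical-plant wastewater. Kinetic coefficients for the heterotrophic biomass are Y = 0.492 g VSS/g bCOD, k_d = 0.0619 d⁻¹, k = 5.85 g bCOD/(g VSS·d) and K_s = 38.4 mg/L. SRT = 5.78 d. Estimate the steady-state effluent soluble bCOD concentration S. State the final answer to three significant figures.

Effluent substrate depends only on kinetics and SRT: S = K_s(1 + k_d θ_c) / [θ_c(Yk − k_d) − 1] = 38.4 × (1 + 0.0619 × 5.78) / [5.78 × (0.492 × 5.85 − 0.0619) − 1] = 52.14 / 15.28 = 3.413 mg/L.

S ≈ 3.41 mg/L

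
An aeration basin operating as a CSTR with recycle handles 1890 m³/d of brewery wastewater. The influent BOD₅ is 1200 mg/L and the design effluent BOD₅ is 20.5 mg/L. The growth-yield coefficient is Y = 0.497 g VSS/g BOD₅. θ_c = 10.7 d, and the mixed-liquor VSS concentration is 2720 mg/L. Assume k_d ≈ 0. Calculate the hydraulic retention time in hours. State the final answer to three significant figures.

τ ≈ 55.3 h

With k_d = 0 the design equation reduces to V = Y Q (S₀−S) θ_c / X = 0.497 × 1890 × (1200 − 20.5) × 10.7 / 2720 = 4358 m³.
HRT = V/Q = 4358 m³ / 1890 m³·d⁻¹ = 2.306 d × 24 = 55.35 h.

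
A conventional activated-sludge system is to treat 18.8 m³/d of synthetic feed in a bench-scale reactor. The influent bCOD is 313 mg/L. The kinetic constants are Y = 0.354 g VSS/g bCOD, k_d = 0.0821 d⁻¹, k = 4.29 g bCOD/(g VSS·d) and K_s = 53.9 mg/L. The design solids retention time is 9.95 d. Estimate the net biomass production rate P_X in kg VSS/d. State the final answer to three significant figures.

P_X ≈ 1.12 kg VSS/d

From the Monod/SRT balance for a CMAS, S = K_s·(1+k_d θ_c)/[θ_c·(Y k − k_d) − 1] = 53.9 × (1 + 0.0821 × 9.95) / [9.95 × (0.354 × 4.29 − 0.0821) − 1] = 97.93 / 13.29 = 7.367 mg/L.
Y_obs = Y / (1 + k_d θ_c) = 0.354 / (1 + 0.0821 × 9.95) = 0.354 / 1.817 = 0.1948.
ΔS = 313 − 7.37 = 305.6 mg/L, so the substrate removal rate is 18.8 × 305.6/1000 = 5.746 kg bCOD/d.
Biomass produced: P_X = Y_obs·Q·ΔS = 0.1948 × 5.746 ≈ 1.120 kg VSS/d.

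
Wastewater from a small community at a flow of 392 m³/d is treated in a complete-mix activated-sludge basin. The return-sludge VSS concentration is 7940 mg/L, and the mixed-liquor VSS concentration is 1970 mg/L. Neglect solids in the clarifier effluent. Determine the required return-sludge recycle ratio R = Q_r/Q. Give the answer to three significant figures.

R ≈ 0.330

Solids balance on the clarifier gives (1+R)X = R·X_r, so R = X/(X_r − X) = 1970 / (7940 − 1970) = 0.3300.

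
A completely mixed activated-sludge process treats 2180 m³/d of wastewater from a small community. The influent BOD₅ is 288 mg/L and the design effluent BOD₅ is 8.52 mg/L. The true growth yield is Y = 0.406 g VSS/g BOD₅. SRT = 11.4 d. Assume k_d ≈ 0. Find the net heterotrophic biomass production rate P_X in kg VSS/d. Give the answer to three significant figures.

No decay correction is needed, so Y_obs = Y = 0.406.
Substrate removed = Q·(S₀ − S) = 2180 m³/d × (288 − 8.52) g/m³ = 6.09×10^5 g/d = 609.3 kg/d.
Net biomass production P_X = Y_obs × Q·(S₀ − S) = 0.4060 × 609.3 = 247.4 kg VSS/d.

P_X ≈ 247 kg VSS/d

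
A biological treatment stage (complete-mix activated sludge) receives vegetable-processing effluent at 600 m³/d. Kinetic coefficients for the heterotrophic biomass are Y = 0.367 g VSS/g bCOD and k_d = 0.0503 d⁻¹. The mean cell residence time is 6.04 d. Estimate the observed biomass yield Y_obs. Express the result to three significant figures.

Y_obs ≈ 0.281 g VSS/g bCOD

Correct the yield for decay: Y_obs = Y/(1 + k_d θ_c) = 0.367 / (1 + 0.0503 × 6.04) = 0.367 / 1.304 = 0.2815.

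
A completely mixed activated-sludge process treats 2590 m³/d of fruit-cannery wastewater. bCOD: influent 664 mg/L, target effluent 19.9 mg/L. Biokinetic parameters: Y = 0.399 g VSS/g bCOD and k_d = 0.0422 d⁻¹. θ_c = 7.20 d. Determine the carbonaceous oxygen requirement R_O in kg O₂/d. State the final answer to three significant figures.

R_O ≈ 943 kg O₂/d

Observed yield with endogenous decay: Y_obs = Y / (1 + k_d·θ_c) = 0.399 / (1 + 0.0422 × 7.20) = 0.399 / 1.304 = 0.3060 g VSS/g bCOD.
Mass of bCOD removed per day: Q(S₀ − S) = 2590 × 644.1 g/m³ = 1668 kg/d.
Net sludge production P_X = 0.3060 × 1668 = 510.5 kg VSS/d.
R_O = Q·(S₀ − S) − 1.42·P_X = 1668 − 1.42 × 510.5 = 943.3 kg O₂/d.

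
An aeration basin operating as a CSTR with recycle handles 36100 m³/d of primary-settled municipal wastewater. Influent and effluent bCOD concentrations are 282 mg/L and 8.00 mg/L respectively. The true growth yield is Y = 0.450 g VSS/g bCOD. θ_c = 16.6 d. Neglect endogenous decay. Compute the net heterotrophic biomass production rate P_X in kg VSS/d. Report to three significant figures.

Since k_d ≈ 0, Y_obs = Y = 0.450 g VSS/g bCOD.
Mass of bCOD removed per day: Q(S₀ − S) = 36100 × 274.0 g/m³ = 9891 kg/d.
P_X = Y_obs · Q(S₀ − S) = 0.4500 × 9891 = 4451 kg VSS/d.

P_X ≈ 4450 kg VSS/d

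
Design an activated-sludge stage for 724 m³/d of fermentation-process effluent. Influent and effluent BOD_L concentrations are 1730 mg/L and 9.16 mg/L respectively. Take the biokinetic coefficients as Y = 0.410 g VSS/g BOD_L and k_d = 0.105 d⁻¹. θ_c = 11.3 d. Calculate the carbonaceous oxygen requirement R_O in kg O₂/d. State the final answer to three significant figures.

R_O ≈ 914 kg O₂/d

Correct the yield for decay: Y_obs = Y/(1 + k_d θ_c) = 0.410 / (1 + 0.105 × 11.3) = 0.410 / 2.187 = 0.1875.
Mass of BOD_L removed per day: Q(S₀ − S) = 724 × 1721 g/m³ = 1246 kg/d.
Biomass synthesised: P_X = Y_obs × 1246 = 233.6 kg VSS/d.
R_O = Q·(S₀ − S) − 1.42·P_X = 1246 − 1.42 × 233.6 = 914.1 kg O₂/d.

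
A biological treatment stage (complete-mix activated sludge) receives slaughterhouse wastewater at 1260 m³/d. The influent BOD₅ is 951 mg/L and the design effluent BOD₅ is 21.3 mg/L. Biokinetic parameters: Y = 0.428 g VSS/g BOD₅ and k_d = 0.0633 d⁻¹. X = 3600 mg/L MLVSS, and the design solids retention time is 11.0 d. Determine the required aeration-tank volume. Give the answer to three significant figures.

V ≈ 903 m³

From the SRT design equation V = Y Q (S₀−S) θ_c / [X (1 + k_d θ_c)] = 0.428 × 1260 × (951 − 21.3) × 11.0 / [3600 × (1 + 0.0633 × 11.0)] = 5.52×10^6 / 6107 = 903.1 m³.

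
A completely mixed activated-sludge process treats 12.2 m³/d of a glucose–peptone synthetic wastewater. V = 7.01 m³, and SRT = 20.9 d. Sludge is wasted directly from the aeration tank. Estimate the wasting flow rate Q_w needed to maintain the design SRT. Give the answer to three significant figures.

Q_w ≈ 0.335 m³/d

Wasting from the aeration tank: Q_w = V / θ_c = 7.010 / 20.9 = 0.3354 m³/d.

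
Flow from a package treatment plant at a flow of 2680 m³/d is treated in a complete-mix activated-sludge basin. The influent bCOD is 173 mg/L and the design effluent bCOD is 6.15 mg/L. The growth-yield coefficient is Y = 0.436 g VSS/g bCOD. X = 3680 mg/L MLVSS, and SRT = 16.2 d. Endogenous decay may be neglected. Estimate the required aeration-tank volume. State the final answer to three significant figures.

V ≈ 858 m³

Biomass mass balance (decay neglected): V·X = Y·Q·(S₀ − S)·θ_c, so V = 0.436 × 2680 × (173 − 6.15) × 16.2 / 3680 = 858.3 m³.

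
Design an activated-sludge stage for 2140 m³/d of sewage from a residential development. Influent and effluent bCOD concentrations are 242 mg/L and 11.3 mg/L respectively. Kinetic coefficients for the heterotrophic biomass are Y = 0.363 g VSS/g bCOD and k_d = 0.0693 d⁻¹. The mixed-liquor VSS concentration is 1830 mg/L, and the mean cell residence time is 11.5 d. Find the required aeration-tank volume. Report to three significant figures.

V ≈ 627 m³

From the SRT design equation V = Y Q (S₀−S) θ_c / [X (1 + k_d θ_c)] = 0.363 × 2140 × (242 − 11.3) × 11.5 / [1830 × (1 + 0.0693 × 11.5)] = 2.06×10^6 / 3288 = 626.7 m³.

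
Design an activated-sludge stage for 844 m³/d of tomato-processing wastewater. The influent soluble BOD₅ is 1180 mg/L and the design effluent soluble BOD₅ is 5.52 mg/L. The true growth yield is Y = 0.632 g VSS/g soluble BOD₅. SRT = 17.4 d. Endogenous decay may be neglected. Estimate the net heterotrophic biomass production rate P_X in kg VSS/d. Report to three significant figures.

P_X ≈ 626 kg VSS/d

With endogenous decay neglected, the observed yield equals the true yield: Y_obs = Y = 0.632 g VSS/g soluble BOD₅.
Mass of soluble BOD₅ removed per day: Q(S₀ − S) = 844 × 1174 g/m³ = 991.3 kg/d.
So the net sludge growth is P_X = 0.6320 × 991.3 = 626.5 kg VSS/d.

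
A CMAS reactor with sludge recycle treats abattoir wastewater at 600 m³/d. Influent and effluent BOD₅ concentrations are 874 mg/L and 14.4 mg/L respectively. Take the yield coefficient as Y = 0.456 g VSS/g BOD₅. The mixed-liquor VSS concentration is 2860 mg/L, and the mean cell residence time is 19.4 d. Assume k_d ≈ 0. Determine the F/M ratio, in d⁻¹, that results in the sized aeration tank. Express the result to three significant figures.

V·X = Y·Q·ΔS·θ_c gives V = 0.456 × 600 × (874 − 14.4) × 19.4 / 2860 = 1595 m³.
Food-to-microorganism ratio F/M = Q S₀ / (V X) = 600 × 874 / (1595 × 2860) = 0.1149 d⁻¹.

F/M ≈ 0.115 d⁻¹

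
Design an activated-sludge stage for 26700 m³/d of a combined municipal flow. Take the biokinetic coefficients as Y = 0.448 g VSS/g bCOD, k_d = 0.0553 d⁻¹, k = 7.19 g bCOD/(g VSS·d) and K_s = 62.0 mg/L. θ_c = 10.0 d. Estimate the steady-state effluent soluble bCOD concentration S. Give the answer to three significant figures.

From the Monod/SRT balance for a CMAS, S = K_s·(1+k_d θ_c)/[θ_c·(Y k − k_d) − 1] = 62.0 × (1 + 0.0553 × 10.0) / [10.0 × (0.448 × 7.19 − 0.0553) − 1] = 96.29 / 30.66 = 3.141 mg/L.

S ≈ 3.14 mg/L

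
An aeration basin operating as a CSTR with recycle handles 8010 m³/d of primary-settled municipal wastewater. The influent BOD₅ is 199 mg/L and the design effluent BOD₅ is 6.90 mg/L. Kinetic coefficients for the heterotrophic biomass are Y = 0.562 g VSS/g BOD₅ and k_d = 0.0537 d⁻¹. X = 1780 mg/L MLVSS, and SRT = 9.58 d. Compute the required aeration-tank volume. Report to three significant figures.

V ≈ 3070 m³

Steady-state biomass mass balance: V·X·(1 + k_d·θ_c) = Y·Q·(S₀ − S)·θ_c, so V = 0.562 × 8010 × (199 − 6.90) × 9.58 / [1780 × (1 + 0.0537 × 9.58)] = 8.28×10^6 / 2696 = 3073 m³.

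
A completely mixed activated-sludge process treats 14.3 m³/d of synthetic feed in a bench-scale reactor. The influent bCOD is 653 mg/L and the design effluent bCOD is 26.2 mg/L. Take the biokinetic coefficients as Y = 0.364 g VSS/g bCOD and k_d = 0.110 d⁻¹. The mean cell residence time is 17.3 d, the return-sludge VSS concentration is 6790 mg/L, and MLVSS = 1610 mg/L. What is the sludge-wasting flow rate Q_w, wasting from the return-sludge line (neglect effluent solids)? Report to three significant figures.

Q_w ≈ 0.166 m³/d

From the SRT design equation V = Y Q (S₀−S) θ_c / [X (1 + k_d θ_c)] = 0.364 × 14.3 × (653 − 26.2) × 17.3 / [1610 × (1 + 0.110 × 17.3)] = 5.64×10^4 / 4674 = 12.08 m³.
θ_c = V·X/(Q_w·X_r) when wasting from the recycle, so Q_w = V·X/(θ_c·X_r) = 12.08 × 1610 / (17.3 × 6790) = 0.1655 m³/d.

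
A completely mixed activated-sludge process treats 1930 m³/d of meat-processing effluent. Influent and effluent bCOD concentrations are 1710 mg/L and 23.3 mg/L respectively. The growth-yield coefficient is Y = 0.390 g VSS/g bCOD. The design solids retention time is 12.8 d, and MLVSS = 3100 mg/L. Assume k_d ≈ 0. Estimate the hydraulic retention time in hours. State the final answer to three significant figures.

Biomass mass balance (decay neglected): V·X = Y·Q·(S₀ − S)·θ_c, so V = 0.390 × 1930 × (1710 − 23.3) × 12.8 / 3100 = 5242 m³.
HRT = V/Q = 5242 m³ / 1930 m³·d⁻¹ = 2.716 d × 24 = 65.19 h.

τ ≈ 65.2 h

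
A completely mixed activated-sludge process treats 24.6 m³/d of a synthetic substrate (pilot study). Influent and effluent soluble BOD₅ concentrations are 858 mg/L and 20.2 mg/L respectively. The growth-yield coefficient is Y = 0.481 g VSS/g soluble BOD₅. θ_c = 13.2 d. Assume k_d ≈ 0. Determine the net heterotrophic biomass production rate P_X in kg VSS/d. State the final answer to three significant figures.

P_X ≈ 9.91 kg VSS/d

Since k_d ≈ 0, Y_obs = Y = 0.481 g VSS/g soluble BOD₅.
Mass of soluble BOD₅ removed per day: Q(S₀ − S) = 24.6 × 837.8 g/m³ = 20.61 kg/d.
P_X = Y_obs · Q(S₀ − S) = 0.4810 × 20.61 = 9.913 kg VSS/d.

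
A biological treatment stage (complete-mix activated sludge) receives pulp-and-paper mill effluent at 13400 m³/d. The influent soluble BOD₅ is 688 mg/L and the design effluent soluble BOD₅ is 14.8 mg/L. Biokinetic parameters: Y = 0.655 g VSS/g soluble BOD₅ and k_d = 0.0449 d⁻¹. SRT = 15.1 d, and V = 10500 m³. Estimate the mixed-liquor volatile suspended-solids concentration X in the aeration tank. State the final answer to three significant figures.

From V·X·(1 + k_d·θ_c) = Y·Q·(S₀ − S)·θ_c: X = 0.655 × 13400 × (688 − 14.8) × 15.1 / [10500 × (1 + 0.0449 × 15.1)] = 5064 mg/L.

X ≈ 5060 mg/L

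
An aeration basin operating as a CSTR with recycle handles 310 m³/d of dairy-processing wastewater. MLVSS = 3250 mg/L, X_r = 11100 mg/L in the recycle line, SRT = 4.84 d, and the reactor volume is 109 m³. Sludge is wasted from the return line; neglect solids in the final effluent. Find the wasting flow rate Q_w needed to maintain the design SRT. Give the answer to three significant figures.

Q_w ≈ 6.59 m³/d

Q_w = (V·X)/(θ_c X_r) = 109.0 × 3250 / (4.84 × 11100) = 6.594 m³/d.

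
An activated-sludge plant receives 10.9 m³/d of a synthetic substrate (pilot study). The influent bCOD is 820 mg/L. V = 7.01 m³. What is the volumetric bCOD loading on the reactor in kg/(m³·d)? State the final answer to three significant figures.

L_v ≈ 1.28 kg bCOD/(m³·d)

Volumetric loading L_v = Q·S₀ / V = 10.9 × 820 g/m³ / 7.010 m³ = 1275 g/(m³·d) = 1.275 kg bCOD/(m³·d).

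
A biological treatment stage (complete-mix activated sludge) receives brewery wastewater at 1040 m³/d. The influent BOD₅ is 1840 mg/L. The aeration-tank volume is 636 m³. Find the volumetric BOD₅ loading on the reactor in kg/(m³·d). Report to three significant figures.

L_v ≈ 3.01 kg BOD₅/(m³·d)

Volumetric loading L_v = Q·S₀ / V = 1040 × 1840 g/m³ / 636.0 m³ = 3009 g/(m³·d) = 3.009 kg BOD₅/(m³·d).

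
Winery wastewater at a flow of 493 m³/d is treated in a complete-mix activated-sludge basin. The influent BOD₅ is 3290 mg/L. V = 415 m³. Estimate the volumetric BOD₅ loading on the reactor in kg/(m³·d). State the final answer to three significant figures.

L_v ≈ 3.91 kg BOD₅/(m³·d)

L_v = Q S₀ / V = 493 × 3290 × 10⁻³ / 415.0 = 3.908 kg/(m³·d).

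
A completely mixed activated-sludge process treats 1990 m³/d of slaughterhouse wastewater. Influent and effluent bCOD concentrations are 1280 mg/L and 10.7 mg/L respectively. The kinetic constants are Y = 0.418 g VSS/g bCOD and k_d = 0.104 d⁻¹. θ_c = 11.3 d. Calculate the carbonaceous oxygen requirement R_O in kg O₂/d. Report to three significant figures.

Correct the yield for decay: Y_obs = Y/(1 + k_d θ_c) = 0.418 / (1 + 0.104 × 11.3) = 0.418 / 2.175 = 0.1922.
Substrate removed = Q·(S₀ − S) = 1990 m³/d × (1280 − 10.7) g/m³ = 2.53×10^6 g/d = 2526 kg/d.
Biomass synthesised: P_X = Y_obs × 2526 = 485.4 kg VSS/d.
Carbonaceous O₂ demand = substrate oxidised − cell-mass equivalent = 2526 − 1.42 × 485.4 = 1837 kg O₂/d.

R_O ≈ 1840 kg O₂/d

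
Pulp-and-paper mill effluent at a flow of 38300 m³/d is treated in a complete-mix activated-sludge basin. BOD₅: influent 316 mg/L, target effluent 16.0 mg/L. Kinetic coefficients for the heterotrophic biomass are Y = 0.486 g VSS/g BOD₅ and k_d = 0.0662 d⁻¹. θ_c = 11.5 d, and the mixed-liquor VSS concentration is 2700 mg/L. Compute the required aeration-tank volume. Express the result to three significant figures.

V ≈ 13500 m³

From the SRT design equation V = Y Q (S₀−S) θ_c / [X (1 + k_d θ_c)] = 0.486 × 38300 × (316 − 16.0) × 11.5 / [2700 × (1 + 0.0662 × 11.5)] = 6.42×10^7 / 4756 = 13504 m³.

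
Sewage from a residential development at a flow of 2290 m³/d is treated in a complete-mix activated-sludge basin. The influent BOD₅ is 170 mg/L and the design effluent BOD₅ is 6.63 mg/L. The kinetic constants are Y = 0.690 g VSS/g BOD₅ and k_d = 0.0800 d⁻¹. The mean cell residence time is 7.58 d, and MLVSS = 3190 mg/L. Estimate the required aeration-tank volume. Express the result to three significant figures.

V ≈ 382 m³

Rearranging the biomass balance for a CMAS with decay, V = Y·Q·ΔS·θ_c / [X·(1+k_d θ_c)] = 0.690 × 2290 × (170 − 6.63) × 7.58 / [3190 × (1 + 0.0800 × 7.58)] = 1.96×10^6 / 5124 = 381.8 m³.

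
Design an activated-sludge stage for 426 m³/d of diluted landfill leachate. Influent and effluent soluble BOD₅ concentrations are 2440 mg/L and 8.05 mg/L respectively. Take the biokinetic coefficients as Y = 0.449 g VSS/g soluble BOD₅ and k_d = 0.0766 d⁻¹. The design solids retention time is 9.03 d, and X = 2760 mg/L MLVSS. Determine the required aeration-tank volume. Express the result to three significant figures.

V ≈ 900 m³

Steady-state biomass mass balance: V·X·(1 + k_d·θ_c) = Y·Q·(S₀ − S)·θ_c, so V = 0.449 × 426 × (2440 − 8.05) × 9.03 / [2760 × (1 + 0.0766 × 9.03)] = 4.2×10^6 / 4669 = 899.6 m³.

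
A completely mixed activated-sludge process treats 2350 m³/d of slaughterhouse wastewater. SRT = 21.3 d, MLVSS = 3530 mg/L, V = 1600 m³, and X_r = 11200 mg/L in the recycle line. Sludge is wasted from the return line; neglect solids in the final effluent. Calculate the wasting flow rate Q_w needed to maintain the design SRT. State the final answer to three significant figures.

θ_c = V·X/(Q_w·X_r) when wasting from the recycle, so Q_w = V·X/(θ_c·X_r) = 1600 × 3530 / (21.3 × 11200) = 23.68 m³/d.

Q_w ≈ 23.7 m³/d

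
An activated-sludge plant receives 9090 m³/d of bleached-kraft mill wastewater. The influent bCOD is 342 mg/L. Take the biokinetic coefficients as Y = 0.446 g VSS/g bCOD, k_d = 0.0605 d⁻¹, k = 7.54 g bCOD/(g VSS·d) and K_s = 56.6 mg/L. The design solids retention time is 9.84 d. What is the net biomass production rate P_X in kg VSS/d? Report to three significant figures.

P_X ≈ 862 kg VSS/d

Effluent substrate depends only on kinetics and SRT: S = K_s(1 + k_d θ_c) / [θ_c(Yk − k_d) − 1] = 56.6 × (1 + 0.0605 × 9.84) / [9.84 × (0.446 × 7.54 − 0.0605) − 1] = 90.30 / 31.50 = 2.867 mg/L.
The observed yield is Y_obs = Y/(1 + k_d·θ_c) = 0.446 / (1 + 0.0605 × 9.84) = 0.446 / 1.595 = 0.2796 g VSS per g bCOD removed.
ΔS = 342 − 2.87 = 339.1 mg/L, so the substrate removal rate is 9090 × 339.1/1000 = 3083 kg bCOD/d.
Net biomass production P_X = Y_obs × Q·(S₀ − S) = 0.2796 × 3083 = 861.8 kg VSS/d.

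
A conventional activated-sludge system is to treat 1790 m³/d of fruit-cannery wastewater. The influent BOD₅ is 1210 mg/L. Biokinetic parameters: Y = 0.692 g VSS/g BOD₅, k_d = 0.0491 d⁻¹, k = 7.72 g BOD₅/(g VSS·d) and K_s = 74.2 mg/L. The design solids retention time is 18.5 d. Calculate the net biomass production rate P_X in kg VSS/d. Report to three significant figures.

From the Monod/SRT balance for a CMAS, S = K_s·(1+k_d θ_c)/[θ_c·(Y k − k_d) − 1] = 74.2 × (1 + 0.0491 × 18.5) / [18.5 × (0.692 × 7.72 − 0.0491) − 1] = 141.6 / 96.92 = 1.461 mg/L.
Y_obs = Y / (1 + k_d θ_c) = 0.692 / (1 + 0.0491 × 18.5) = 0.692 / 1.908 = 0.3626.
ΔS = 1210 − 1.46 = 1209 mg/L, so the substrate removal rate is 1790 × 1209/1000 = 2163 kg BOD₅/d.
Net biomass production P_X = Y_obs × Q·(S₀ − S) = 0.3626 × 2163 = 784.4 kg VSS/d.

P_X ≈ 784 kg VSS/d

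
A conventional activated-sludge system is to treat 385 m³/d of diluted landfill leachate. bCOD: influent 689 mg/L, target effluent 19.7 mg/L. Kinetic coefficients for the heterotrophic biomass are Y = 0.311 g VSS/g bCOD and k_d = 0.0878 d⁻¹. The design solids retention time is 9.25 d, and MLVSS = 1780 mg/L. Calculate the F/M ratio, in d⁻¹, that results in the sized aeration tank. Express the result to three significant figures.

F/M ≈ 0.648 d⁻¹

Steady-state biomass mass balance: V·X·(1 + k_d·θ_c) = Y·Q·(S₀ − S)·θ_c, so V = 0.311 × 385 × (689 − 19.7) × 9.25 / [1780 × (1 + 0.0878 × 9.25)] = 7.41×10^5 / 3226 = 229.8 m³.
F/M = Q·S₀ / (V·X) = 385 × 689 / (229.8 × 1780) = 0.6485 g bCOD·(g VSS·d)⁻¹.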